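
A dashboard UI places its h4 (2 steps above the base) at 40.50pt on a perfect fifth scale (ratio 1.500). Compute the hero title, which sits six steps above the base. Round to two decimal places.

40.50 × 1.500⁴ = 40.50 × 5.06250 ≈ 205.031

205.03pt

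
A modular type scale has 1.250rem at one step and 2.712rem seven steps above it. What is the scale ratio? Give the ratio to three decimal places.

1.117

The ratio satisfies 1.250 × r⁷ = 2.712, so r = (2.712 / 1.250)^(1/7).
r = 2.1696^(1/7) ≈ 1.1170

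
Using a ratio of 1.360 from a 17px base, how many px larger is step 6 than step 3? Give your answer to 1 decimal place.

Step 3: 17.0 × 1.360³ = 42.763px
Step 6: 17.0 × 1.360⁶ = 107.568px
Difference: 107.568 − 42.763 = 64.805px

64.8px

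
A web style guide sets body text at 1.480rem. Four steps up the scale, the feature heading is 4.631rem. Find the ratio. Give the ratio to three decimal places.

1.330

The ratio satisfies 1.480 × r⁴ = 4.631, so r = (4.631 / 1.480)^(1/4).
r = 3.1291^(1/4) ≈ 1.3300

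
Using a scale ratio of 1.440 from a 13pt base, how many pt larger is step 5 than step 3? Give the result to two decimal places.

41.67pt

Step 3: 13.0 × 1.440³ = 38.8178pt
Step 5: 13.0 × 1.440⁵ = 80.4926pt
Difference: 80.4926 − 38.8178 = 41.6748pt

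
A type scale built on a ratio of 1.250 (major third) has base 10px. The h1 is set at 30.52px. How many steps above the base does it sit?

1.250ⁿ = 30.52 / 10 = 3.0520
n = ln(3.0520) / ln(1.250) = 1.1158 / 0.2231 ≈ 5.00

5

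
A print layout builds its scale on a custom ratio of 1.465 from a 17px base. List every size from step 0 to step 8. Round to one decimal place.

Step 0: 17px
Step 1: 17.0 × 1.465 = 24.9
Step 2: 17.0 × 1.465² = 36.5
Step 3: 17.0 × 1.465³ = 53.5
Step 4: 17.0 × 1.465⁴ = 78.3
Step 5: 17.0 × 1.465⁵ = 114.7
Step 6: 17.0 × 1.465⁶ = 168.1
Step 7: 17.0 × 1.465⁷ = 246.2
Step 8: 17.0 × 1.465⁸ = 360.7

17.0px, 24.9px, 36.5px, 53.5px, 78.3px, 114.7px, 168.1px, 246.2px, 360.7px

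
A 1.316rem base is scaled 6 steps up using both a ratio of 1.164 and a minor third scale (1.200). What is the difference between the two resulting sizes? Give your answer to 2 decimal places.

0.66rem

At 1.164: 1.316 × 1.164⁶ = 3.2732rem
Minor third: 1.316 × 1.200⁶ = 3.9296rem
Difference: 3.9296 − 3.2732 = 0.6564rem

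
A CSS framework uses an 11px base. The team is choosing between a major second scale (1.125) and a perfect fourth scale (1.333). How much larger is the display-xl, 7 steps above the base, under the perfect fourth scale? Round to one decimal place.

57.2px

Major second: 11.0 × 1.125⁷ = 25.088px
Perfect fourth: 11.0 × 1.333⁷ = 82.263px
Difference: 82.263 − 25.088 = 57.175px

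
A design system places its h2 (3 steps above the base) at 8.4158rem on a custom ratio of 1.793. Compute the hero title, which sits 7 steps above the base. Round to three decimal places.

Moving from step +3 to step +7 is 4 steps up, so multiply by r⁴.
8.4158 × 1.793⁴ = 8.4158 × 10.33525 ≈ 86.979

86.979rem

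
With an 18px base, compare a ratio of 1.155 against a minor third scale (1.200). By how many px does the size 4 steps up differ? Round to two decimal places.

At 1.155: 18.0 × 1.155⁴ = 32.0332px
Minor third: 18.0 × 1.200⁴ = 37.3248px
Difference: 37.3248 − 32.0332 = 5.2916px

5.29px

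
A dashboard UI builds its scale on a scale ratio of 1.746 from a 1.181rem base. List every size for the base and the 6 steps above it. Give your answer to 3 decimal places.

Step 0: 1.181rem
Step 1: 1.181 × 1.746 = 2.062
Step 2: 1.181 × 1.746² = 3.600
Step 3: 1.181 × 1.746³ = 6.286
Step 4: 1.181 × 1.746⁴ = 10.976
Step 5: 1.181 × 1.746⁵ = 19.163
Step 6: 1.181 × 1.746⁶ = 33.459

1.181rem, 2.062rem, 3.600rem, 6.286rem, 10.976rem, 19.163rem, 33.459rem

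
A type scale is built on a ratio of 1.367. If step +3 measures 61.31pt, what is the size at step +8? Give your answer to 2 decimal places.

292.67pt

61.31 × 1.367⁵ = 61.31 × 4.77356 ≈ 292.667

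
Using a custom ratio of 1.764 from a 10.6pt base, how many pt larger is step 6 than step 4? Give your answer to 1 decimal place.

216.7pt

Step 4: 10.6 × 1.764⁴ = 102.636pt
Step 6: 10.6 × 1.764⁶ = 319.372pt
Difference: 319.372 − 102.636 = 216.736pt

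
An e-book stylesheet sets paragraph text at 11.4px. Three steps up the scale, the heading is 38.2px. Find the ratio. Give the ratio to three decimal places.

r³ = 38.2 / 11.4, so r = (38.2/11.4)^(1/3).
r = 3.3509^(1/3) ≈ 1.4964

1.496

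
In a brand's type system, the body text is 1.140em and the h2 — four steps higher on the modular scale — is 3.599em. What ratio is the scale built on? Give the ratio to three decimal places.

1.333

The ratio satisfies 1.140 × r⁴ = 3.599, so r = (3.599 / 1.140)^(1/4).
r = 3.1570^(1/4) ≈ 1.3330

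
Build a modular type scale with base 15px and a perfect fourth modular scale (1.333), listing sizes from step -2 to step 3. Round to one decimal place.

8.4px, 11.3px, 15.0px, 20.0px, 26.7px, 35.5px

Step -2: 15.0 ÷ 1.333² = 8.4
Step -1: 15.0 ÷ 1.333 = 11.3
Step 0: 15px
Step 1: 15.0 × 1.333 = 20.0
Step 2: 15.0 × 1.333² = 26.7
Step 3: 15.0 × 1.333³ = 35.5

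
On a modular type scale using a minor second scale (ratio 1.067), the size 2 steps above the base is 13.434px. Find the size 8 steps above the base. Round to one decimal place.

13.434 × 1.067⁶ = 13.434 × 1.47566 ≈ 19.824

19.8px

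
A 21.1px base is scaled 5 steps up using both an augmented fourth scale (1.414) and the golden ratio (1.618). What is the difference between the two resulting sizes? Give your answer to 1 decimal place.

Augmented fourth: 21.1 × 1.414⁵ = 119.270px
Golden ratio: 21.1 × 1.618⁵ = 233.978px
Difference: 233.978 − 119.270 = 114.708px

114.7px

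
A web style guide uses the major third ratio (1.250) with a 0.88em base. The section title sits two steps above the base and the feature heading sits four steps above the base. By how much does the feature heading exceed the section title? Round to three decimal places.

Step 2: 0.88 × 1.250² = 1.37500em
Step 4: 0.88 × 1.250⁴ = 2.14844em
Difference: 2.14844 − 1.37500 = 0.77344em

0.773em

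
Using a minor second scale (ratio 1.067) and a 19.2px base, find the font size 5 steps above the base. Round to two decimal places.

26.55px

Every step multiplies by the scale ratio.
19.2 × 1.067⁵ = 19.2 × 1.38300 ≈ 26.55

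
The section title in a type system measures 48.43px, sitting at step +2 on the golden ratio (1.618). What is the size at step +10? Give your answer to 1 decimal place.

2274.8px

Moving from step +2 to step +10 is 8 steps up, so multiply by r⁸.
48.43 × 1.618⁸ = 48.43 × 46.97082 ≈ 2274.797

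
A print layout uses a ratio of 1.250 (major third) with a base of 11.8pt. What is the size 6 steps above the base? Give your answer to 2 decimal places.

45.01pt

A modular type scale is a geometric sequence: sizeₙ = base × rⁿ.
11.8 × 1.250⁶ = 11.8 × 3.81470 ≈ 45.01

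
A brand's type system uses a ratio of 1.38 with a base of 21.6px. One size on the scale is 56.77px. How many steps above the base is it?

1.38ⁿ = 56.77 / 21.6 = 2.6282
n = ln(2.6282) / ln(1.38) = 0.9663 / 0.3221 ≈ 3.00

3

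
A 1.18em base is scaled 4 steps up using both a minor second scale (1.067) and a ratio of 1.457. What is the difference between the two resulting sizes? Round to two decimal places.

Minor second: 1.18 × 1.067⁴ = 1.5295em
At 1.457: 1.18 × 1.457⁴ = 5.3177em
Difference: 5.3177 − 1.5295 = 3.7882em

3.79em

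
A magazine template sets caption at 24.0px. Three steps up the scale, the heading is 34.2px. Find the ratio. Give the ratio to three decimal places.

1.125

The ratio satisfies 24.0 × r³ = 34.2, so r = (34.2 / 24.0)^(1/3).
r = 1.4250^(1/3) ≈ 1.1253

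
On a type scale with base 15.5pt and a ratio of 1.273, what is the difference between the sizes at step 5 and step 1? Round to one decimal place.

Step 1: 15.5 × 1.273 = 19.731pt
Step 5: 15.5 × 1.273⁵ = 51.817pt
Difference: 51.817 − 19.731 = 32.086pt

32.1pt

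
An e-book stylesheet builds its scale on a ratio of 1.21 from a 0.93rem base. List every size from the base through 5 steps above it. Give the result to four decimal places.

Step 0: 0.93rem
Step 1: 0.93 × 1.21 = 1.1253
Step 2: 0.93 × 1.21² = 1.3616
Step 3: 0.93 × 1.21³ = 1.6476
Step 4: 0.93 × 1.21⁴ = 1.9935
Step 5: 0.93 × 1.21⁵ = 2.4122

0.9300rem, 1.1253rem, 1.3616rem, 1.6476rem, 1.9935rem, 2.4122rem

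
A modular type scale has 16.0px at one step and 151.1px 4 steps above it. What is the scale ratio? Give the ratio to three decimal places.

1.753

The ratio satisfies 16.0 × r⁴ = 151.1, so r = (151.1 / 16.0)^(1/4).
r = 9.4437^(1/4) ≈ 1.7530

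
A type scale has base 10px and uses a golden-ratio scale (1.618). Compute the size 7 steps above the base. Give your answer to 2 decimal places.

10.0 × 1.618⁷ = 10.0 × 29.03017 ≈ 290.30

290.30px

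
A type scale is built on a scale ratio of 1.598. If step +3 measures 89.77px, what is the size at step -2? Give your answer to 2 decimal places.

89.77 ÷ 1.598⁵ = 89.77 ÷ 10.42039 ≈ 8.615

8.61px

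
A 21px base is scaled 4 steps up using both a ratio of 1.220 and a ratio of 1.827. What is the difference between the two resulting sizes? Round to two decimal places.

At 1.220: 21.0 × 1.220⁴ = 46.5220px
At 1.827: 21.0 × 1.827⁴ = 233.9772px
Difference: 233.9772 − 46.5220 = 187.4552px

187.46px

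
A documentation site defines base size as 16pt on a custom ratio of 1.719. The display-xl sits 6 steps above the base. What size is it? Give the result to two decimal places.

Every step multiplies by the scale ratio.
16.0 × 1.719⁶ = 16.0 × 25.80211 ≈ 412.83

412.83pt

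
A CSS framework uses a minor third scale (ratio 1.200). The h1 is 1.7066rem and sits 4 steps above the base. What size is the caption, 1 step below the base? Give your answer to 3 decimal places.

0.686rem

The gap is -1 − (4) = -5 steps, so the factor is 1.200^-5.
1.7066 ÷ 1.200⁵ = 1.7066 ÷ 2.48832 ≈ 0.686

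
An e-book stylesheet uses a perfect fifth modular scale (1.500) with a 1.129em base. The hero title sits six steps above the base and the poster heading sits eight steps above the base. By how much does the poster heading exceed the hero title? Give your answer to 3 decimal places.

16.075em

Step 6: 1.129 × 1.500⁶ = 12.86002em
Step 8: 1.129 × 1.500⁸ = 28.93504em
Difference: 28.93504 − 12.86002 = 16.07502em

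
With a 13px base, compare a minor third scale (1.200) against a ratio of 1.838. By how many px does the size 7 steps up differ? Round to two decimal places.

Minor third: 13.0 × 1.200⁷ = 46.5814px
At 1.838: 13.0 × 1.838⁷ = 921.2169px
Difference: 921.2169 − 46.5814 = 874.6355px

874.64px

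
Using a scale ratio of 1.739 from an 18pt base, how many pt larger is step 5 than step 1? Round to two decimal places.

Step 1: 18.0 × 1.739 = 31.3020pt
Step 5: 18.0 × 1.739⁵ = 286.2664pt
Difference: 286.2664 − 31.3020 = 254.9644pt

254.96pt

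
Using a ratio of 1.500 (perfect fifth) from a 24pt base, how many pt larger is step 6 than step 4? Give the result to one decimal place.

Step 4: 24.0 × 1.500⁴ = 121.500pt
Step 6: 24.0 × 1.500⁶ = 273.375pt
Difference: 273.375 − 121.500 = 151.875pt

151.9pt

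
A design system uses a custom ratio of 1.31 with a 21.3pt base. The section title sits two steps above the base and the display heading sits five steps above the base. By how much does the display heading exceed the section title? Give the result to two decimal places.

Step 2: 21.3 × 1.31² = 36.5529pt
Step 5: 21.3 × 1.31⁵ = 82.1743pt
Difference: 82.1743 − 36.5529 = 45.6214pt

45.62pt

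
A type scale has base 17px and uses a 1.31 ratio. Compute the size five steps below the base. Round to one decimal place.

17.0 ÷ 1.31⁵ = 17.0 ÷ 3.85795 ≈ 4.41

4.4px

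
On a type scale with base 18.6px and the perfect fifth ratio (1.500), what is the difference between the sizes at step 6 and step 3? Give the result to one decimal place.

Step 3: 18.6 × 1.500³ = 62.775px
Step 6: 18.6 × 1.500⁶ = 211.866px
Difference: 211.866 − 62.775 = 149.091px

149.1px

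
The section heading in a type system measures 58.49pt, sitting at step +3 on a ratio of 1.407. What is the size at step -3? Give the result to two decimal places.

7.54pt

58.49 ÷ 1.407⁶ = 58.49 ÷ 7.75826 ≈ 7.539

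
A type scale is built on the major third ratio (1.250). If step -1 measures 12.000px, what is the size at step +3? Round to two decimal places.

12.000 × 1.250⁴ = 12.000 × 2.44141 ≈ 29.297

29.30px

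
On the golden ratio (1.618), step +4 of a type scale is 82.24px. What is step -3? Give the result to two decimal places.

2.83px

Moving from step +4 to step -3 is 7 steps down, so divide by r⁷.
82.24 ÷ 1.618⁷ = 82.24 ÷ 29.03017 ≈ 2.833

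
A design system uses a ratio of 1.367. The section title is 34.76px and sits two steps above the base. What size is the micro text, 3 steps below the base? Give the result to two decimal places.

34.76 ÷ 1.367⁵ = 34.76 ÷ 4.77356 ≈ 7.282

7.28px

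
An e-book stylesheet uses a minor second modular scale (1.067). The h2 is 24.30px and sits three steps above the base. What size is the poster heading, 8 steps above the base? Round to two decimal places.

The gap is 8 − (3) = 5 steps, so the factor is 1.067^5.
24.30 × 1.067⁵ = 24.30 × 1.38300 ≈ 33.607

33.61px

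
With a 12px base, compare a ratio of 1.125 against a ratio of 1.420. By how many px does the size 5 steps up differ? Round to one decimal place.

47.7px

At 1.125: 12.0 × 1.125⁵ = 21.624px
At 1.420: 12.0 × 1.420⁵ = 69.282px
Difference: 69.282 − 21.624 = 47.658px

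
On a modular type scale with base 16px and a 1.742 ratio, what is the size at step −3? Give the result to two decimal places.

3.03px

Every step multiplies by the scale ratio.
16.0 ÷ 1.742³ = 16.0 ÷ 5.28621 ≈ 3.03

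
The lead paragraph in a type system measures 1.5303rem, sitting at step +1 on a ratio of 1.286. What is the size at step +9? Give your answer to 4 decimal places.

1.5303 × 1.286⁸ = 1.5303 × 7.48045 ≈ 11.4473

11.4473rem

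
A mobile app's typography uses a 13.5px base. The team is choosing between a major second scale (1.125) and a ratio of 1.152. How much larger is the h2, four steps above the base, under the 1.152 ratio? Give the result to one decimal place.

Major second: 13.5 × 1.125⁴ = 21.624px
At 1.152: 13.5 × 1.152⁴ = 23.776px
Difference: 23.776 − 21.624 = 2.152px

2.2px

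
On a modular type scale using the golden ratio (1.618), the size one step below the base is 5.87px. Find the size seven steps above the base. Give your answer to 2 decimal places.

275.72px

Moving from step -1 to step +7 is 8 steps up, so multiply by r⁸.
5.87 × 1.618⁸ = 5.87 × 46.97082 ≈ 275.719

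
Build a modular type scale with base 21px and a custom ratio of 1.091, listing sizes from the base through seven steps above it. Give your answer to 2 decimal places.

Step 0: 21px
Step 1: 21.0 × 1.091 = 22.91
Step 2: 21.0 × 1.091² = 25.00
Step 3: 21.0 × 1.091³ = 27.27
Step 4: 21.0 × 1.091⁴ = 29.75
Step 5: 21.0 × 1.091⁵ = 32.46
Step 6: 21.0 × 1.091⁶ = 35.41
Step 7: 21.0 × 1.091⁷ = 38.64

21.00px, 22.91px, 25.00px, 27.27px, 29.75px, 32.46px, 35.41px, 38.64px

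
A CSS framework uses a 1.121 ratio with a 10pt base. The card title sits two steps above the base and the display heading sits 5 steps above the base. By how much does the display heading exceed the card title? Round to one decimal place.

5.1pt

Step 2: 10.0 × 1.121² = 12.566pt
Step 5: 10.0 × 1.121⁵ = 17.702pt
Difference: 17.702 − 12.566 = 5.136pt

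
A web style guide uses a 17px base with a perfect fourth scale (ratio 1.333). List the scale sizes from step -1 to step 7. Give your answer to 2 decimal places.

12.75px, 17.00px, 22.66px, 30.21px, 40.27px, 53.67px, 71.55px, 95.37px, 127.13px

Step -1: 17.0 ÷ 1.333 = 12.75
Step 0: 17px
Step 1: 17.0 × 1.333 = 22.66
Step 2: 17.0 × 1.333² = 30.21
Step 3: 17.0 × 1.333³ = 40.27
Step 4: 17.0 × 1.333⁴ = 53.67
Step 5: 17.0 × 1.333⁵ = 71.55
Step 6: 17.0 × 1.333⁶ = 95.37
Step 7: 17.0 × 1.333⁷ = 127.13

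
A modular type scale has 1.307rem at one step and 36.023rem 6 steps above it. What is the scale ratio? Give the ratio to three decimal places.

1.738

The ratio satisfies 1.307 × r⁶ = 36.023, so r = (36.023 / 1.307)^(1/6).
r = 27.5616^(1/6) ≈ 1.7380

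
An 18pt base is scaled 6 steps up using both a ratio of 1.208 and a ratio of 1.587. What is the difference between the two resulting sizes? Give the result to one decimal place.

231.6pt

At 1.208: 18.0 × 1.208⁶ = 55.934pt
At 1.587: 18.0 × 1.587⁶ = 287.564pt
Difference: 287.564 − 55.934 = 231.630pt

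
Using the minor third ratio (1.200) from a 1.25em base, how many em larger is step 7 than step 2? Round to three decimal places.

Step 2: 1.25 × 1.200² = 1.80000em
Step 7: 1.25 × 1.200⁷ = 4.47898em
Difference: 4.47898 − 1.80000 = 2.67898em

2.679em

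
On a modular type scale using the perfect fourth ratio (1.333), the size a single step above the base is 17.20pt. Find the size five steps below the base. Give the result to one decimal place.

3.1pt

17.20 ÷ 1.333⁶ = 17.20 ÷ 5.61023 ≈ 3.066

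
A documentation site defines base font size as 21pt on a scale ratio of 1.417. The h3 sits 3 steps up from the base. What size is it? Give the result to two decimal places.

Each step on a modular scale multiplies by the ratio, so the size n steps from the base is base × ratioⁿ.
21.0 × 1.417³ = 21.0 × 2.84518 ≈ 59.75

59.75pt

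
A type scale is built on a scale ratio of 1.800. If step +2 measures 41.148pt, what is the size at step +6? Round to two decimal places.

431.96pt

The gap is 6 − (2) = 4 steps, so the factor is 1.800^4.
41.148 × 1.800⁴ = 41.148 × 10.49760 ≈ 431.955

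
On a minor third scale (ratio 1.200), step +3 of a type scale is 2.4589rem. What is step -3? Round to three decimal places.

0.823rem

2.4589 ÷ 1.200⁶ = 2.4589 ÷ 2.98598 ≈ 0.823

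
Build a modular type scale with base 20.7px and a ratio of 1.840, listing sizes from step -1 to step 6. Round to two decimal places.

11.25px, 20.70px, 38.09px, 70.08px, 128.95px, 237.27px, 436.58px, 803.30px

Step -1: 20.7 ÷ 1.840 = 11.25
Step 0: 20.7px
Step 1: 20.7 × 1.840 = 38.09
Step 2: 20.7 × 1.840² = 70.08
Step 3: 20.7 × 1.840³ = 128.95
Step 4: 20.7 × 1.840⁴ = 237.27
Step 5: 20.7 × 1.840⁵ = 436.58
Step 6: 20.7 × 1.840⁶ = 803.30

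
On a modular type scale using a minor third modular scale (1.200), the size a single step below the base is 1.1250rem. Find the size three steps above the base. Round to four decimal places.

2.3328rem

Moving from step -1 to step +3 is 4 steps up, so multiply by r⁴.
1.1250 × 1.200⁴ = 1.1250 × 2.07360 ≈ 2.3328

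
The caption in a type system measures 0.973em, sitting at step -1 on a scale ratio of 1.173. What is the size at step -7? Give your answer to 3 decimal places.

0.973 ÷ 1.173⁶ = 0.973 ÷ 2.60488 ≈ 0.374

0.374em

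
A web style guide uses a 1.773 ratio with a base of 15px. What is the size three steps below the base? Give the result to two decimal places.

15.0 ÷ 1.773³ = 15.0 ÷ 5.57348 ≈ 2.69

2.69px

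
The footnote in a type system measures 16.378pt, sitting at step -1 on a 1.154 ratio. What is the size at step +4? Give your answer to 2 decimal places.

Moving from step -1 to step +4 is 5 steps up, so multiply by r⁵.
16.378 × 1.154⁵ = 16.378 × 2.04658 ≈ 33.519

33.52pt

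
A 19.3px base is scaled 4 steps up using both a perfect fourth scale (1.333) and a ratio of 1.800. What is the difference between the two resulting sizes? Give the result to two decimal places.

141.67px

Perfect fourth: 19.3 × 1.333⁴ = 60.9366px
At 1.800: 19.3 × 1.800⁴ = 202.6037px
Difference: 202.6037 − 60.9366 = 141.6671px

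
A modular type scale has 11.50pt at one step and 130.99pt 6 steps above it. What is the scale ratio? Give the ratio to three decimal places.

1.500

r⁶ = 130.99 / 11.50, so r = (130.99/11.50)^(1/6).
r = 11.3904^(1/6) ≈ 1.5000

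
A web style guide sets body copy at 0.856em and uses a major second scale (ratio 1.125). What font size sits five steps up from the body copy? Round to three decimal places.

1.543em

0.856 × 1.125⁵ = 0.856 × 1.80203 ≈ 1.543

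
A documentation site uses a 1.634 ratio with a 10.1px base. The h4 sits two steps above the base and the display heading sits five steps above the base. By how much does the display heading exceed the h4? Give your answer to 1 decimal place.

Step 2: 10.1 × 1.634² = 26.967px
Step 5: 10.1 × 1.634⁵ = 117.647px
Difference: 117.647 − 26.967 = 90.680px

90.7px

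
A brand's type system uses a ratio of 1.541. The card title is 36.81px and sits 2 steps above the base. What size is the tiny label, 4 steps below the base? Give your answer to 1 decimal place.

36.81 ÷ 1.541⁶ = 36.81 ÷ 13.39109 ≈ 2.749

2.7px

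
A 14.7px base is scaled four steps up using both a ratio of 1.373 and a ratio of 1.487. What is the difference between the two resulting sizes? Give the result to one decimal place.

19.6px

At 1.373: 14.7 × 1.373⁴ = 52.240px
At 1.487: 14.7 × 1.487⁴ = 71.872px
Difference: 71.872 − 52.240 = 19.632px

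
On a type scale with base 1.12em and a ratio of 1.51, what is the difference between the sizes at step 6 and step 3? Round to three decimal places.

Step 3: 1.12 × 1.51³ = 3.85611em
Step 6: 1.12 × 1.51⁶ = 13.27638em
Difference: 13.27638 − 3.85611 = 9.42027em

9.420em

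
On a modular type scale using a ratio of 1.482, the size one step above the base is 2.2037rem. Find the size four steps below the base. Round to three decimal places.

0.308rem

The gap is -4 − (1) = -5 steps, so the factor is 1.482^-5.
2.2037 ÷ 1.482⁵ = 2.2037 ÷ 7.14893 ≈ 0.308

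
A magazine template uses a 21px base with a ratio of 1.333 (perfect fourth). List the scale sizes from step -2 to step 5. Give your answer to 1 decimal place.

11.8px, 15.8px, 21.0px, 28.0px, 37.3px, 49.7px, 66.3px, 88.4px

Step -2: 21.0 ÷ 1.333² = 11.8
Step -1: 21.0 ÷ 1.333 = 15.8
Step 0: 21px
Step 1: 21.0 × 1.333 = 28.0
Step 2: 21.0 × 1.333² = 37.3
Step 3: 21.0 × 1.333³ = 49.7
Step 4: 21.0 × 1.333⁴ = 66.3
Step 5: 21.0 × 1.333⁵ = 88.4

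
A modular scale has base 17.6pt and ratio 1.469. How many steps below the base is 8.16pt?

2

1.469ⁿ = 17.6 / 8.16 = 2.1569
n = ln(2.1569) / ln(1.469) = 0.7687 / 0.3846 ≈ 2.00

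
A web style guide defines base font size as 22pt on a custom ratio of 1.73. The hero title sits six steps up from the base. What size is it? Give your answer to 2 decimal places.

22.0 × 1.73⁶ = 22.0 × 26.80875 ≈ 589.79

589.79pt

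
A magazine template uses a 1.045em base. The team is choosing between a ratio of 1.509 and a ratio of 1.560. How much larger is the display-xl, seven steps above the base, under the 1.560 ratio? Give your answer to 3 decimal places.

4.877em

At 1.509: 1.045 × 1.509⁷ = 18.61834em
At 1.560: 1.045 × 1.560⁷ = 23.49570em
Difference: 23.49570 − 18.61834 = 4.87736em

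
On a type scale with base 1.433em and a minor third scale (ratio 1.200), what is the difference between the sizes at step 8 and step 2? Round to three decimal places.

Step 2: 1.433 × 1.200² = 2.06352em
Step 8: 1.433 × 1.200⁸ = 6.16164em
Difference: 6.16164 − 2.06352 = 4.09812em

4.098em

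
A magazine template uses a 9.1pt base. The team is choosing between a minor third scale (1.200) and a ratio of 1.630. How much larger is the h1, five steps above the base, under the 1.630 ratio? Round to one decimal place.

82.1pt

Minor third: 9.1 × 1.200⁵ = 22.644pt
At 1.630: 9.1 × 1.630⁵ = 104.708pt
Difference: 104.708 − 22.644 = 82.064pt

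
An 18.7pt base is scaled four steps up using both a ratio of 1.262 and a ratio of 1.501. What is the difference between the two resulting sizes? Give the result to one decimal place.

At 1.262: 18.7 × 1.262⁴ = 47.433pt
At 1.501: 18.7 × 1.501⁴ = 94.921pt
Difference: 94.921 − 47.433 = 47.488pt

47.5pt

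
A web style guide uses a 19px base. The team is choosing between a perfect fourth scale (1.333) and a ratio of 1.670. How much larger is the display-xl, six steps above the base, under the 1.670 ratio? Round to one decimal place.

305.6px

Perfect fourth: 19.0 × 1.333⁶ = 106.594px
At 1.670: 19.0 × 1.670⁶ = 412.147px
Difference: 412.147 − 106.594 = 305.553px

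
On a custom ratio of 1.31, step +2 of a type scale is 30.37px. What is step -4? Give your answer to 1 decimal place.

The gap is -4 − (2) = -6 steps, so the factor is 1.31^-6.
30.37 ÷ 1.31⁶ = 30.37 ÷ 5.05391 ≈ 6.009

6.0px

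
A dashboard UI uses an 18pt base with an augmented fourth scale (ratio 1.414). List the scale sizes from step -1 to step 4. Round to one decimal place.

Step -1: 18.0 ÷ 1.414 = 12.7
Step 0: 18pt
Step 1: 18.0 × 1.414 = 25.5
Step 2: 18.0 × 1.414² = 36.0
Step 3: 18.0 × 1.414³ = 50.9
Step 4: 18.0 × 1.414⁴ = 72.0

12.7pt, 18.0pt, 25.5pt, 36.0pt, 50.9pt, 72.0pt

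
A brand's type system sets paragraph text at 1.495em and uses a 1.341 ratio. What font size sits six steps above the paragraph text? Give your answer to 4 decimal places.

8.6939em

Every step multiplies by the scale ratio.
1.495 × 1.341⁶ = 1.495 × 5.81531 ≈ 8.6939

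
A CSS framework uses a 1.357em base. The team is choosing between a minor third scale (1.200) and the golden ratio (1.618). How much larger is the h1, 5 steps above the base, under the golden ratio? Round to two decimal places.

Minor third: 1.357 × 1.200⁵ = 3.3767em
Golden ratio: 1.357 × 1.618⁵ = 15.0478em
Difference: 15.0478 − 3.3767 = 11.6711em

11.67em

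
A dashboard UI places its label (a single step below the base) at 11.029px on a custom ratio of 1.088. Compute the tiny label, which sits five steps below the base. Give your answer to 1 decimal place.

The gap is -5 − (-1) = -4 steps, so the factor is 1.088^-4.
11.029 ÷ 1.088⁴ = 11.029 ÷ 1.40125 ≈ 7.871

7.9px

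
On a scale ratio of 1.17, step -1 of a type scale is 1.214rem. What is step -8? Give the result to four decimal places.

1.214 ÷ 1.17⁷ = 1.214 ÷ 3.00124 ≈ 0.4045

0.4045rem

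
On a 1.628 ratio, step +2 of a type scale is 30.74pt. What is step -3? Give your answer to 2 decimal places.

Moving from step +2 to step -3 is 5 steps down, so divide by r⁵.
30.74 ÷ 1.628⁵ = 30.74 ÷ 11.43594 ≈ 2.688

2.69pt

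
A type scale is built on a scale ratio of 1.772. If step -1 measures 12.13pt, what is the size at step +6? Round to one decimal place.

665.4pt

12.13 × 1.772⁷ = 12.13 × 54.85876 ≈ 665.437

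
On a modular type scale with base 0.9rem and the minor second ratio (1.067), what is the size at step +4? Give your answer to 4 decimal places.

Each step on a modular scale multiplies by the ratio, so the size n steps from the base is base × ratioⁿ.
0.9 × 1.067⁴ = 0.9 × 1.29616 ≈ 1.1665

1.1665rem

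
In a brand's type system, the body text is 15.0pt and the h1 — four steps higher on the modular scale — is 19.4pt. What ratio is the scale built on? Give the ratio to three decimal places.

r⁴ = 19.4 / 15.0, so r = (19.4/15.0)^(1/4).
r = 1.2933^(1/4) ≈ 1.0664

1.066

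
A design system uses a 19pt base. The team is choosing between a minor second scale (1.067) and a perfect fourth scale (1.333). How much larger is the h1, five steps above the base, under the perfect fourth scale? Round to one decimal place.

Minor second: 19.0 × 1.067⁵ = 26.277pt
Perfect fourth: 19.0 × 1.333⁵ = 79.966pt
Difference: 79.966 − 26.277 = 53.689pt

53.7pt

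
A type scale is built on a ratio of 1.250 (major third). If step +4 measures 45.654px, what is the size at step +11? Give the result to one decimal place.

217.7px

The gap is 11 − (4) = 7 steps, so the factor is 1.250^7.
45.654 × 1.250⁷ = 45.654 × 4.76837 ≈ 217.695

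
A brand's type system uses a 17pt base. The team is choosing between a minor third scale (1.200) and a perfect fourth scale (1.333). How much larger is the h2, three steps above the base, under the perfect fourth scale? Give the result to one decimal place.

10.9pt

Minor third: 17.0 × 1.200³ = 29.376pt
Perfect fourth: 17.0 × 1.333³ = 40.266pt
Difference: 40.266 − 29.376 = 10.890pt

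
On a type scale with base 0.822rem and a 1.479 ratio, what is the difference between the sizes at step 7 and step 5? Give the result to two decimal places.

6.91rem

Step 5: 0.822 × 1.479⁵ = 5.8172rem
Step 7: 0.822 × 1.479⁷ = 12.7247rem
Difference: 12.7247 − 5.8172 = 6.9075rem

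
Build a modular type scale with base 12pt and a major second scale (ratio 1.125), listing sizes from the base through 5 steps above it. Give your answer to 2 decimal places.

12.00pt, 13.50pt, 15.19pt, 17.09pt, 19.22pt, 21.62pt

Step 0: 12pt
Step 1: 12.0 × 1.125 = 13.50
Step 2: 12.0 × 1.125² = 15.19
Step 3: 12.0 × 1.125³ = 17.09
Step 4: 12.0 × 1.125⁴ = 19.22
Step 5: 12.0 × 1.125⁵ = 21.62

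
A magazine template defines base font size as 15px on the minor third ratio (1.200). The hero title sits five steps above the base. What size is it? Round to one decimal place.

37.3px

15.0 × 1.200⁵ = 15.0 × 2.48832 ≈ 37.32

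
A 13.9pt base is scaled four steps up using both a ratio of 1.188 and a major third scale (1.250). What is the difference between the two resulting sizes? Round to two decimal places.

6.25pt

At 1.188: 13.9 × 1.188⁴ = 27.6873pt
Major third: 13.9 × 1.250⁴ = 33.9355pt
Difference: 33.9355 − 27.6873 = 6.2482pt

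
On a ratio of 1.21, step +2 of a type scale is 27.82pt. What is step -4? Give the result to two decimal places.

8.86pt

The gap is -4 − (2) = -6 steps, so the factor is 1.21^-6.
27.82 ÷ 1.21⁶ = 27.82 ÷ 3.13843 ≈ 8.864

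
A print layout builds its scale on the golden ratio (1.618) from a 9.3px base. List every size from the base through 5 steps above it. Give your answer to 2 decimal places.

Step 0: 9.3px
Step 1: 9.3 × 1.618 = 15.05
Step 2: 9.3 × 1.618² = 24.35
Step 3: 9.3 × 1.618³ = 39.39
Step 4: 9.3 × 1.618⁴ = 63.74
Step 5: 9.3 × 1.618⁵ = 103.13

9.30px, 15.05px, 24.35px, 39.39px, 63.74px, 103.13px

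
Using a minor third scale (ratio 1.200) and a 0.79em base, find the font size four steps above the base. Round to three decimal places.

0.79 × 1.200⁴ = 0.79 × 2.07360 ≈ 1.638

1.638em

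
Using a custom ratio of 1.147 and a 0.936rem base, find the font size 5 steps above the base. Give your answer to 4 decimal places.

1.8582rem

A modular type scale is a geometric sequence: sizeₙ = base × rⁿ.
0.936 × 1.147⁵ = 0.936 × 1.98526 ≈ 1.8582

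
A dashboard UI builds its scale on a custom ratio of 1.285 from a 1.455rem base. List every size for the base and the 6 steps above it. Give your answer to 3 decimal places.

Step 0: 1.455rem
Step 1: 1.455 × 1.285 = 1.870
Step 2: 1.455 × 1.285² = 2.403
Step 3: 1.455 × 1.285³ = 3.087
Step 4: 1.455 × 1.285⁴ = 3.967
Step 5: 1.455 × 1.285⁵ = 5.098
Step 6: 1.455 × 1.285⁶ = 6.551

1.455rem, 1.870rem, 2.403rem, 3.087rem, 3.967rem, 5.098rem, 6.551rem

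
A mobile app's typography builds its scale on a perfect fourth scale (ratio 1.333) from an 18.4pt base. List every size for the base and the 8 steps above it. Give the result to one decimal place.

18.4pt, 24.5pt, 32.7pt, 43.6pt, 58.1pt, 77.4pt, 103.2pt, 137.6pt, 183.4pt

Step 0: 18.4pt
Step 1: 18.4 × 1.333 = 24.5
Step 2: 18.4 × 1.333² = 32.7
Step 3: 18.4 × 1.333³ = 43.6
Step 4: 18.4 × 1.333⁴ = 58.1
Step 5: 18.4 × 1.333⁵ = 77.4
Step 6: 18.4 × 1.333⁶ = 103.2
Step 7: 18.4 × 1.333⁷ = 137.6
Step 8: 18.4 × 1.333⁸ = 183.4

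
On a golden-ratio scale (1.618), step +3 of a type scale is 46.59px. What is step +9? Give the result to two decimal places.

835.92px

The gap is 9 − (3) = 6 steps, so the factor is 1.618^6.
46.59 × 1.618⁶ = 46.59 × 17.94201 ≈ 835.918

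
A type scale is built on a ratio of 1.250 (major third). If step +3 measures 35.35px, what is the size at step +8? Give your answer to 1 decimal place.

35.35 × 1.250⁵ = 35.35 × 3.05176 ≈ 107.880

107.9px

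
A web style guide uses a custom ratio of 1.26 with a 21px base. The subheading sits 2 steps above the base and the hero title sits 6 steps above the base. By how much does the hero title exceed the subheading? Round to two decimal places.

50.69px

Step 2: 21.0 × 1.26² = 33.3396px
Step 6: 21.0 × 1.26⁶ = 84.0316px
Difference: 84.0316 − 33.3396 = 50.6920px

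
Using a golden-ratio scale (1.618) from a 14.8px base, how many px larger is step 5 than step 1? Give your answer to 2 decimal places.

140.17px

Step 1: 14.8 × 1.618 = 23.9464px
Step 5: 14.8 × 1.618⁵ = 164.1173px
Difference: 164.1173 − 23.9464 = 140.1709px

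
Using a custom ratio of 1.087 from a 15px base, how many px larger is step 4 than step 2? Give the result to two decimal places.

Step 2: 15.0 × 1.087² = 17.7235px
Step 4: 15.0 × 1.087⁴ = 20.9416px
Difference: 20.9416 − 17.7235 = 3.2181px

3.22px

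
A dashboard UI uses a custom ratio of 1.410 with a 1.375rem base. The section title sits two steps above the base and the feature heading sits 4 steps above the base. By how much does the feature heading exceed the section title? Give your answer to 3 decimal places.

2.701rem

Step 2: 1.375 × 1.410² = 2.73364rem
Step 4: 1.375 × 1.410⁴ = 5.43474rem
Difference: 5.43474 − 2.73364 = 2.70110rem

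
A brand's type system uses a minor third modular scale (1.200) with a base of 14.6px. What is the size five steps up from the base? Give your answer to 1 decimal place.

36.3px

Each step on a modular scale multiplies by the ratio, so the size n steps from the base is base × ratioⁿ.
14.6 × 1.200⁵ = 14.6 × 2.48832 ≈ 36.33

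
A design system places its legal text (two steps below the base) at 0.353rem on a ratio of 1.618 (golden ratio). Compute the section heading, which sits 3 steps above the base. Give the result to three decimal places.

0.353 × 1.618⁵ = 0.353 × 11.08901 ≈ 3.914

3.914rem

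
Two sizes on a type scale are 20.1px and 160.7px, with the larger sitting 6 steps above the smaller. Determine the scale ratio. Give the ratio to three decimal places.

1.414

The ratio satisfies 20.1 × r⁶ = 160.7, so r = (160.7 / 20.1)^(1/6).
r = 7.9950^(1/6) ≈ 1.4141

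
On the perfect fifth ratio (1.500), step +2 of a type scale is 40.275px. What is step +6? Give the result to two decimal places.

203.89px

40.275 × 1.500⁴ = 40.275 × 5.06250 ≈ 203.892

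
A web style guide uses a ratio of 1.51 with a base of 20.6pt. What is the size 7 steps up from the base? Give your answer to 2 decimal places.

368.73pt

A modular type scale is a geometric sequence: sizeₙ = base × rⁿ.
20.6 × 1.51⁷ = 20.6 × 17.89941 ≈ 368.73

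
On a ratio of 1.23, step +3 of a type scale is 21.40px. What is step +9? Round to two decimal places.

74.10px

The gap is 9 − (3) = 6 steps, so the factor is 1.23^6.
21.40 × 1.23⁶ = 21.40 × 3.46283 ≈ 74.104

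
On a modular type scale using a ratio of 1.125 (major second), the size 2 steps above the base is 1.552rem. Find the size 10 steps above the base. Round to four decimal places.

1.552 × 1.125⁸ = 1.552 × 2.56578 ≈ 3.9821

3.9821rem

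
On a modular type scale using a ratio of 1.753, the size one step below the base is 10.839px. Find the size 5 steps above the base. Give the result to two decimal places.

10.839 × 1.753⁶ = 10.839 × 29.01960 ≈ 314.543

314.54px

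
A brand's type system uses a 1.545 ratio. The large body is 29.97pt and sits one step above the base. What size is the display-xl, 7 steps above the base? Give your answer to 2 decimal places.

Moving from step +1 to step +7 is 6 steps up, so multiply by r⁶.
29.97 × 1.545⁶ = 29.97 × 13.60100 ≈ 407.622

407.62pt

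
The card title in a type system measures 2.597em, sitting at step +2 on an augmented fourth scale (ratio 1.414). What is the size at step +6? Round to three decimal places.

The gap is 6 − (2) = 4 steps, so the factor is 1.414^4.
2.597 × 1.414⁴ = 2.597 × 3.99758 ≈ 10.382

10.382em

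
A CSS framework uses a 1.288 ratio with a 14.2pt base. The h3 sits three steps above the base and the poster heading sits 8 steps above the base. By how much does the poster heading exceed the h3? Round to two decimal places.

77.21pt

Step 3: 14.2 × 1.288³ = 30.3414pt
Step 8: 14.2 × 1.288⁸ = 107.5512pt
Difference: 107.5512 − 30.3414 = 77.2098pt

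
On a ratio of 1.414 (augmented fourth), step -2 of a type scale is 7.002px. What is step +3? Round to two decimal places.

39.58px

7.002 × 1.414⁵ = 7.002 × 5.65258 ≈ 39.579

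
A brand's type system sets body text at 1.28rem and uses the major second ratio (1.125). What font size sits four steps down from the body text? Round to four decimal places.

1.28 ÷ 1.125⁴ = 1.28 ÷ 1.60181 ≈ 0.7991

0.7991rem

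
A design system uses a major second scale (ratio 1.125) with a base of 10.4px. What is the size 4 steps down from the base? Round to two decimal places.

Every step multiplies by the scale ratio.
10.4 ÷ 1.125⁴ = 10.4 ÷ 1.60181 ≈ 6.49

6.49px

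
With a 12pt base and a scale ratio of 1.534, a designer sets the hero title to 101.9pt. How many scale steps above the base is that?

5

1.534ⁿ = 101.9 / 12 = 8.4917
n = ln(8.4917) / ln(1.534) = 2.1391 / 0.4279 ≈ 5.00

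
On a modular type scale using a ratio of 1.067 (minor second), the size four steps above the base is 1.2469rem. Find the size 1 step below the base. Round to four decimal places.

1.2469 ÷ 1.067⁵ = 1.2469 ÷ 1.38300 ≈ 0.9016

0.9016rem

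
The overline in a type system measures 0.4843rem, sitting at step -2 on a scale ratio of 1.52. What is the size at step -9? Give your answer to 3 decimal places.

0.026rem

The gap is -9 − (-2) = -7 steps, so the factor is 1.52^-7.
0.4843 ÷ 1.52⁷ = 0.4843 ÷ 18.74585 ≈ 0.026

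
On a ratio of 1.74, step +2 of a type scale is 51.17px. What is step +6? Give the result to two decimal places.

469.04px

Moving from step +2 to step +6 is 4 steps up, so multiply by r⁴.
51.17 × 1.74⁴ = 51.17 × 9.16636 ≈ 469.043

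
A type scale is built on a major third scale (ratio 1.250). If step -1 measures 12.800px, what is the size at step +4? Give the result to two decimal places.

Moving from step -1 to step +4 is 5 steps up, so multiply by r⁵.
12.800 × 1.250⁵ = 12.800 × 3.05176 ≈ 39.062

39.06px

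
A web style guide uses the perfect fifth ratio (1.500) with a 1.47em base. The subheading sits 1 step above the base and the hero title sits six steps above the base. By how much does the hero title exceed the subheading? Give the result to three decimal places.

Step 1: 1.47 × 1.500 = 2.20500em
Step 6: 1.47 × 1.500⁶ = 16.74422em
Difference: 16.74422 − 2.20500 = 14.53922em

14.539em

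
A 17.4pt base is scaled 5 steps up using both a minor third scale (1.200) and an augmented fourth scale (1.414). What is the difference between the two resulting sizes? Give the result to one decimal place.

Minor third: 17.4 × 1.200⁵ = 43.297pt
Augmented fourth: 17.4 × 1.414⁵ = 98.355pt
Difference: 98.355 − 43.297 = 55.058pt

55.1pt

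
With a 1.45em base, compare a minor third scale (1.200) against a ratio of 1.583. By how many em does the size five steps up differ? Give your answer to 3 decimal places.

Minor third: 1.45 × 1.200⁵ = 3.60806em
At 1.583: 1.45 × 1.583⁵ = 14.41360em
Difference: 14.41360 − 3.60806 = 10.80554em

10.806em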